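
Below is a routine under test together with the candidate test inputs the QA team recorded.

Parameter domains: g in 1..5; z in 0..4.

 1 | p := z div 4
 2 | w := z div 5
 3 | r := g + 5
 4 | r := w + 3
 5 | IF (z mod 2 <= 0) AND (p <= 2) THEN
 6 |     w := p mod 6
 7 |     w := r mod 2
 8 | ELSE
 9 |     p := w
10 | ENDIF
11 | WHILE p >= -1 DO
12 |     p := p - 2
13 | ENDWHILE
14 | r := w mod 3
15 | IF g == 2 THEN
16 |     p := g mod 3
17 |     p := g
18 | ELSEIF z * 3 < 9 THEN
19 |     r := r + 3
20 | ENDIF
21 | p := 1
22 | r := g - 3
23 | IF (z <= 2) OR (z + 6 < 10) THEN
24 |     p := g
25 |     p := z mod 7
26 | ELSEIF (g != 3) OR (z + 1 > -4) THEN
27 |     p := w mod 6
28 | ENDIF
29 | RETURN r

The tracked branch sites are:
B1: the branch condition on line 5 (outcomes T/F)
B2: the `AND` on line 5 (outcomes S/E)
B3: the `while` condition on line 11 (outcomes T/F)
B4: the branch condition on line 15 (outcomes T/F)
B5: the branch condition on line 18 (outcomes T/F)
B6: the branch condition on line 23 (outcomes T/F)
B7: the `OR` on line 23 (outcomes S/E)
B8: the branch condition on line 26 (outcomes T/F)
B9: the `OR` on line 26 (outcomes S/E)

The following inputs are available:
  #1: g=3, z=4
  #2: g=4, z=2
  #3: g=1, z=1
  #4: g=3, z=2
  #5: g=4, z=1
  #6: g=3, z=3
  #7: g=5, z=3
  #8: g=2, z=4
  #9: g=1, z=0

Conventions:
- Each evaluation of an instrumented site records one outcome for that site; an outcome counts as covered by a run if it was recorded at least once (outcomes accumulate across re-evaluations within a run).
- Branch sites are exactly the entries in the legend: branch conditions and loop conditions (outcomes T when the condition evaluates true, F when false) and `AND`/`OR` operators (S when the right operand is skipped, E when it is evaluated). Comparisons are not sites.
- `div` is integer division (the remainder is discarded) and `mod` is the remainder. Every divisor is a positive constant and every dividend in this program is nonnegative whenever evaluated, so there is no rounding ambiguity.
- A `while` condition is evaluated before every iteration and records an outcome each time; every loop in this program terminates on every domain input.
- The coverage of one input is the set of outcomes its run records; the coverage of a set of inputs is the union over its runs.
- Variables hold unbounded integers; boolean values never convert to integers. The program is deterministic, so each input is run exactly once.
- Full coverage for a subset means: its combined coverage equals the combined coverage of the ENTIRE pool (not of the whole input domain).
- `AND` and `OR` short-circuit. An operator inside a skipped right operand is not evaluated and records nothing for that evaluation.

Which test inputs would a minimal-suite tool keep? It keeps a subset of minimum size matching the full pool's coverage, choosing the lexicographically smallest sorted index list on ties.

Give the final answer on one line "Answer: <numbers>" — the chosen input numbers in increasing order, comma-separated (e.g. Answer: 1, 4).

run #1 (g=3, z=4) records B1=T, B2=E, B3=T, B3=F, B4=F, B5=F, B6=F, B7=E, B8=T, B9=E
run #2 (g=4, z=2) records B1=T, B2=E, B3=T, B3=F, B4=F, B5=T, B6=T, B7=S
run #3 (g=1, z=1) records B1=F, B2=S, B3=T, B3=F, B4=F, B5=T, B6=T, B7=S
run #4 (g=3, z=2) records B1=T, B2=E, B3=T, B3=F, B4=F, B5=T, B6=T, B7=S
run #5 (g=4, z=1) records B1=F, B2=S, B3=T, B3=F, B4=F, B5=T, B6=T, B7=S
run #6 (g=3, z=3) records B1=F, B2=S, B3=T, B3=F, B4=F, B5=F, B6=T, B7=E
run #7 (g=5, z=3) records B1=F, B2=S, B3=T, B3=F, B4=F, B5=F, B6=T, B7=E
run #8 (g=2, z=4) records B1=T, B2=E, B3=T, B3=F, B4=T, B6=F, B7=E, B8=T, B9=S
run #9 (g=1, z=0) records B1=T, B2=E, B3=T, B3=F, B4=F, B5=T, B6=T, B7=S
together the pool reaches 17 outcomes: B1=T, B1=F, B2=S, B2=E, B3=T, B3=F, B4=T, B4=F, B5=T, B5=F, B6=T, B6=F, B7=S, B7=E, B8=T, B9=S, B9=E
every size-1 subset falls short of the 17 outcomes (best: 10/17)
every size-2 subset falls short of the 17 outcomes (best: 15/17)
inputs {1, 3, 8} (size 3) cover everything; no size-3 subset with a lexicographically smaller index list covers all 17

Answer: 1, 3, 8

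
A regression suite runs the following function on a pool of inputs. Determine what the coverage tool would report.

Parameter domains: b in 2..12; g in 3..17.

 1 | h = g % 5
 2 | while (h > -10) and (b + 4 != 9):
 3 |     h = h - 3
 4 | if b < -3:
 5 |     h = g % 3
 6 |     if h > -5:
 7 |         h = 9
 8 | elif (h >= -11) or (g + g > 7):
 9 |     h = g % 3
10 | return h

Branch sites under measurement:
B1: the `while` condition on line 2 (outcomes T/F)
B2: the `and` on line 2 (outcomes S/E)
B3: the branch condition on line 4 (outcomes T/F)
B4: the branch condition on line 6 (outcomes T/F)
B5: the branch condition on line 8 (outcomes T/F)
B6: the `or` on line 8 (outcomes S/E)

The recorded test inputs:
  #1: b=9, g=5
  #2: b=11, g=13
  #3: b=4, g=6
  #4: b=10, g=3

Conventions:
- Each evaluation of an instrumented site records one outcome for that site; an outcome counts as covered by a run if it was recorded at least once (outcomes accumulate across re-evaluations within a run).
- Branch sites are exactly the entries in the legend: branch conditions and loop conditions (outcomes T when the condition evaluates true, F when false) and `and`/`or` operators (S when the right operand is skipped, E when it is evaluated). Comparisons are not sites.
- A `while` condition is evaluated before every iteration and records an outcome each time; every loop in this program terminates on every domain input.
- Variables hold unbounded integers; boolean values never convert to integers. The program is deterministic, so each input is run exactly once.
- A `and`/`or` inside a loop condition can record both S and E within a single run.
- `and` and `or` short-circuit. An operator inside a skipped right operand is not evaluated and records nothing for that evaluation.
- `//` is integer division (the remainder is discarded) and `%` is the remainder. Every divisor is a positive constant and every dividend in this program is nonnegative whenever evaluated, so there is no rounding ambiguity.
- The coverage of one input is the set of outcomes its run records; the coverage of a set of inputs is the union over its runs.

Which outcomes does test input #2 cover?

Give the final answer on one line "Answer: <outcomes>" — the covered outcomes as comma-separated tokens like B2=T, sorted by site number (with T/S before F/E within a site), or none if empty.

Event log for input #2 (b=11, g=13):
  B2->E, B1->T, B2->E, B1->T, B2->E, B1->T, B2->E, B1->T, B2->E, B1->T
  B2->S, B1->F, B3->F, B6->E, B5->T
distinct outcomes covered: B1=T, B1=F, B2=S, B2=E, B3=F, B5=T, B6=E

Answer: B1=T, B1=F, B2=S, B2=E, B3=F, B5=T, B6=E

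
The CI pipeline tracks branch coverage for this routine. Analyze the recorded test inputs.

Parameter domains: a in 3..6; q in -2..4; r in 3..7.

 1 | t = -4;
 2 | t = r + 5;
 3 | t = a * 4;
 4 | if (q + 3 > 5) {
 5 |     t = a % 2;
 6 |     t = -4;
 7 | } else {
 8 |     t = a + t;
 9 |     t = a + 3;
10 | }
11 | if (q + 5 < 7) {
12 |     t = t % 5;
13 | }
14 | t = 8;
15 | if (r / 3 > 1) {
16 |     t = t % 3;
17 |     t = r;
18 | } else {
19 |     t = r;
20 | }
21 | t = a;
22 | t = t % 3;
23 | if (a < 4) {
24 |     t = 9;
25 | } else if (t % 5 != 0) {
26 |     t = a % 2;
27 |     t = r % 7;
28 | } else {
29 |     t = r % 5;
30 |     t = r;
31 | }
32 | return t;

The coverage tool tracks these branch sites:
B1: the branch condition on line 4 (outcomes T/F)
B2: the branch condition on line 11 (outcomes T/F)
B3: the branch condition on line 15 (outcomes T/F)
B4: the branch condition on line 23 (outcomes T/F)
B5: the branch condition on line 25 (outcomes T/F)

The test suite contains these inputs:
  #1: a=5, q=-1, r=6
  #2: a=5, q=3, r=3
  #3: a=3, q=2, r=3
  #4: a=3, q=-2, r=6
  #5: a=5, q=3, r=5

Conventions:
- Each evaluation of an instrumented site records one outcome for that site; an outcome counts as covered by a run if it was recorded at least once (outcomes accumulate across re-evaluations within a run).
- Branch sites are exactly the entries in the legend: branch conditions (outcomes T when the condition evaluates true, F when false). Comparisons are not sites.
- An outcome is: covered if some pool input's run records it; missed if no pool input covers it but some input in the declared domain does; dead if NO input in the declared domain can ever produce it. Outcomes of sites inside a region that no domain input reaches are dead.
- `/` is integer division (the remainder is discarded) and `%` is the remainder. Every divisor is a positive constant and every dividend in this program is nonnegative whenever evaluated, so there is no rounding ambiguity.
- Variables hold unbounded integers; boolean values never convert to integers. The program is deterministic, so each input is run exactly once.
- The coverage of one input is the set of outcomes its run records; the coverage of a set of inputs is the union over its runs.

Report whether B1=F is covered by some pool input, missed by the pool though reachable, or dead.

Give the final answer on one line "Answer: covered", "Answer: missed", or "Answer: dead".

B1=F is recorded by pool input(s) 1, 3, 4 -> covered

Answer: covered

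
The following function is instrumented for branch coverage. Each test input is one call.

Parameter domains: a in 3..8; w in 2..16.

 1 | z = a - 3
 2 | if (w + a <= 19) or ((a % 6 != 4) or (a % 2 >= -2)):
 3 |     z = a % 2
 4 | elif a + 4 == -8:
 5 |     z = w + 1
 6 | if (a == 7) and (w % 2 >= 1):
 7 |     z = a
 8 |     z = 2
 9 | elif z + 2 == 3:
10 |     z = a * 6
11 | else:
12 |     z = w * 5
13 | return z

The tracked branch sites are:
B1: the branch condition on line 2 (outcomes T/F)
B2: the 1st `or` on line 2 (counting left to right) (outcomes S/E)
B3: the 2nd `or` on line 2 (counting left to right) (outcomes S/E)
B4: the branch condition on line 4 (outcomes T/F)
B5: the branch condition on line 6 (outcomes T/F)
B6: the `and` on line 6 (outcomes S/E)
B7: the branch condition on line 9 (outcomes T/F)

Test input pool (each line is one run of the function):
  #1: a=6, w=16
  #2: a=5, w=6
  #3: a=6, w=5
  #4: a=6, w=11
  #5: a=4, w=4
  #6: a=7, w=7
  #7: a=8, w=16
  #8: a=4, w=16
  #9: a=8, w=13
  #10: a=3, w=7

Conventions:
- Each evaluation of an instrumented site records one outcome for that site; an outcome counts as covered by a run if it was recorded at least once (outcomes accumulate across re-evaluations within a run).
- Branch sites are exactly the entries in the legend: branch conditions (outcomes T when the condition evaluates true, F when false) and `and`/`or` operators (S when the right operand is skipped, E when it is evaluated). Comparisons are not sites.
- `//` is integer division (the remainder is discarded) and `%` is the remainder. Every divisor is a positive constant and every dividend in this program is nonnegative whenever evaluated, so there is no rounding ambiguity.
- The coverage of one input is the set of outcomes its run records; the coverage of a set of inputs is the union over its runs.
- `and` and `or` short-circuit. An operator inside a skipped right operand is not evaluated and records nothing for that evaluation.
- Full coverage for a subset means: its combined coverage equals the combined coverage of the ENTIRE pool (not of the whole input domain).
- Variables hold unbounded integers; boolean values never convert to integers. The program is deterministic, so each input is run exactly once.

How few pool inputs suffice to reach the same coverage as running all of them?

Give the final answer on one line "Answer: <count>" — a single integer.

test 1 (a=6, w=16) fires B2->E, B3->S, B1->T, B6->S, B5->F, B7->F; hits B1=T, B2=E, B3=S, B5=F, B6=S, B7=F
test 2 (a=5, w=6) fires B2->S, B1->T, B6->S, B5->F, B7->T; hits B1=T, B2=S, B5=F, B6=S, B7=T
test 3 (a=6, w=5) fires B2->S, B1->T, B6->S, B5->F, B7->F; hits B1=T, B2=S, B5=F, B6=S, B7=F
test 4 (a=6, w=11) fires B2->S, B1->T, B6->S, B5->F, B7->F; hits B1=T, B2=S, B5=F, B6=S, B7=F
test 5 (a=4, w=4) fires B2->S, B1->T, B6->S, B5->F, B7->F; hits B1=T, B2=S, B5=F, B6=S, B7=F
test 6 (a=7, w=7) fires B2->S, B1->T, B6->E, B5->T; hits B1=T, B2=S, B5=T, B6=E
test 7 (a=8, w=16) fires B2->E, B3->S, B1->T, B6->S, B5->F, B7->F; hits B1=T, B2=E, B3=S, B5=F, B6=S, B7=F
test 8 (a=4, w=16) fires B2->E, B3->E, B1->T, B6->S, B5->F, B7->F; hits B1=T, B2=E, B3=E, B5=F, B6=S, B7=F
test 9 (a=8, w=13) fires B2->E, B3->S, B1->T, B6->S, B5->F, B7->F; hits B1=T, B2=E, B3=S, B5=F, B6=S, B7=F
test 10 (a=3, w=7) fires B2->S, B1->T, B6->S, B5->F, B7->T; hits B1=T, B2=S, B5=F, B6=S, B7=T
pool-wide coverage (11 outcomes): B1=T, B2=S, B2=E, B3=S, B3=E, B5=T, B5=F, B6=S, B6=E, B7=T, B7=F
every size-1 subset falls short of the 11 outcomes (best: 6/11)
every size-2 subset falls short of the 11 outcomes (best: 9/11)
every size-3 subset falls short of the 11 outcomes (best: 10/11)
at size 4, {1, 2, 6, 8} reaches all 11 outcomes; every lexicographically earlier size-4 subset fails

Answer: 4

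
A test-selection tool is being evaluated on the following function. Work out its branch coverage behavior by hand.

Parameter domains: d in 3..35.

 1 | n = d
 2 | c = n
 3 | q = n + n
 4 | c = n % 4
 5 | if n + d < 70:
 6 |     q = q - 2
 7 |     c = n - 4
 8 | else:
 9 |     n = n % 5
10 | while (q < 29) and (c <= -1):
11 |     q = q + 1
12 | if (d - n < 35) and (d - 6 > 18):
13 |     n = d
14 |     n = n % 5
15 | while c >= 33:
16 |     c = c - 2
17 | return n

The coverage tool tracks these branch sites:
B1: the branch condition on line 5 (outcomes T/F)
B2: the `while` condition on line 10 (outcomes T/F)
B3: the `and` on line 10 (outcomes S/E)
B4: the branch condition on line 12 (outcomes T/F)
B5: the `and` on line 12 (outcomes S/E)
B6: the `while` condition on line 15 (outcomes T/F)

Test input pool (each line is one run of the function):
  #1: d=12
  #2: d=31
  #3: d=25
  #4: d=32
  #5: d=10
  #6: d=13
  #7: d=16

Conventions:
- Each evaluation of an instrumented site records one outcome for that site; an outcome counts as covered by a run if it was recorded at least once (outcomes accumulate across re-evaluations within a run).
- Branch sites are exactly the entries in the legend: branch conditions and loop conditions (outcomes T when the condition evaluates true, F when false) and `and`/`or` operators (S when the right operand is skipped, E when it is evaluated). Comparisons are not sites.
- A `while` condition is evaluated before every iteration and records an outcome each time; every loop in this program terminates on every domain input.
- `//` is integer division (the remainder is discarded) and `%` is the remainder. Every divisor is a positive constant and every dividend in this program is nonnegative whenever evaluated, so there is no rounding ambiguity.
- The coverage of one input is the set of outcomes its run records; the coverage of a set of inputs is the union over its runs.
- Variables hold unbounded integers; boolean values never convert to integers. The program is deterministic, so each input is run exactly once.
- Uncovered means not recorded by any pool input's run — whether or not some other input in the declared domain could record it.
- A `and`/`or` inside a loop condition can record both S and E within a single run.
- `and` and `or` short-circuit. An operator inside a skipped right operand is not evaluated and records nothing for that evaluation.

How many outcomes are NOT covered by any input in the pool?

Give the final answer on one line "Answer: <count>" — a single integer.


test 1 (d=12) hits B1=T, B2=F, B3=E, B4=F, B5=E, B6=F
test 2 (d=31) hits B1=T, B2=F, B3=S, B4=T, B5=E, B6=F
test 3 (d=25) hits B1=T, B2=F, B3=S, B4=T, B5=E, B6=F
test 4 (d=32) hits B1=T, B2=F, B3=S, B4=T, B5=E, B6=F
test 5 (d=10) hits B1=T, B2=F, B3=E, B4=F, B5=E, B6=F
test 6 (d=13) hits B1=T, B2=F, B3=E, B4=F, B5=E, B6=F
test 7 (d=16) hits B1=T, B2=F, B3=S, B4=F, B5=E, B6=F
union over the pool: B1=T, B2=F, B3=S, B3=E, B4=T, B4=F, B5=E, B6=F
uncovered (4 of 12): B1=F, B2=T, B5=S, B6=T
Answer: 4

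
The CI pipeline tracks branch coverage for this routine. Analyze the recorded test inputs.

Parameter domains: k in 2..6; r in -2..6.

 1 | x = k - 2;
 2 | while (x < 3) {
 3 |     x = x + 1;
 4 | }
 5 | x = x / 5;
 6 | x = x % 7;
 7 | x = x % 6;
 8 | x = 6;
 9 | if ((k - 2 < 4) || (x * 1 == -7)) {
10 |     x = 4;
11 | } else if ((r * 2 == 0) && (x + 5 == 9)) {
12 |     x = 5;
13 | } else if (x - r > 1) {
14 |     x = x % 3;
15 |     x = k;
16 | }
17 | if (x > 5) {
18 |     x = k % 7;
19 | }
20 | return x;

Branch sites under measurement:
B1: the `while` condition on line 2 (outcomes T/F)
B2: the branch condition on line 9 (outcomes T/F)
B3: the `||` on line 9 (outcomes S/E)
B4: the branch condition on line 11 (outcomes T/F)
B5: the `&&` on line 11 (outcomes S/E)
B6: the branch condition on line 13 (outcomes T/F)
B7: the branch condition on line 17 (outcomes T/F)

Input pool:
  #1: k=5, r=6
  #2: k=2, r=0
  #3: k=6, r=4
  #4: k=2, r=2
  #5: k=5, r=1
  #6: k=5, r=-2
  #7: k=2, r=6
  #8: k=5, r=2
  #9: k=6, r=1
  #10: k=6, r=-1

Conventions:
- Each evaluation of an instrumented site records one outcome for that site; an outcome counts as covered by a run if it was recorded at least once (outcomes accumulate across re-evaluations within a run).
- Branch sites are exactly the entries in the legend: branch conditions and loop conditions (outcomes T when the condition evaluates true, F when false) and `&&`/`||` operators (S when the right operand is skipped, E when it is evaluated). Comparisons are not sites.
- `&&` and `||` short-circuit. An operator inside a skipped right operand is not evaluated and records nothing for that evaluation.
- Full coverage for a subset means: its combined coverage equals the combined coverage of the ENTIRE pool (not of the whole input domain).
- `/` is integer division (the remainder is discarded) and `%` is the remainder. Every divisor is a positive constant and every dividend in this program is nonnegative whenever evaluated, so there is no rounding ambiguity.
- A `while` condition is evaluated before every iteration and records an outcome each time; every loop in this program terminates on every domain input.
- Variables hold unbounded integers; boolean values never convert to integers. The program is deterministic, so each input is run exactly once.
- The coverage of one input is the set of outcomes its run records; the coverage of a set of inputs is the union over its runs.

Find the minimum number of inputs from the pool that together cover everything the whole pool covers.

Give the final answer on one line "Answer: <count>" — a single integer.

input #1, k=5, r=6: events B1->F, B3->S, B2->T, B7->F; outcomes B1=F, B2=T, B3=S, B7=F
input #2, k=2, r=0: events B1->T, B1->T, B1->T, B1->F, B3->S, B2->T, B7->F; outcomes B1=T, B1=F, B2=T, B3=S, B7=F
input #3, k=6, r=4: events B1->F, B3->E, B2->F, B5->S, B4->F, B6->T, B7->T; outcomes B1=F, B2=F, B3=E, B4=F, B5=S, B6=T, B7=T
input #4, k=2, r=2: events B1->T, B1->T, B1->T, B1->F, B3->S, B2->T, B7->F; outcomes B1=T, B1=F, B2=T, B3=S, B7=F
input #5, k=5, r=1: events B1->F, B3->S, B2->T, B7->F; outcomes B1=F, B2=T, B3=S, B7=F
input #6, k=5, r=-2: events B1->F, B3->S, B2->T, B7->F; outcomes B1=F, B2=T, B3=S, B7=F
input #7, k=2, r=6: events B1->T, B1->T, B1->T, B1->F, B3->S, B2->T, B7->F; outcomes B1=T, B1=F, B2=T, B3=S, B7=F
input #8, k=5, r=2: events B1->F, B3->S, B2->T, B7->F; outcomes B1=F, B2=T, B3=S, B7=F
input #9, k=6, r=1: events B1->F, B3->E, B2->F, B5->S, B4->F, B6->T, B7->T; outcomes B1=F, B2=F, B3=E, B4=F, B5=S, B6=T, B7=T
input #10, k=6, r=-1: events B1->F, B3->E, B2->F, B5->S, B4->F, B6->T, B7->T; outcomes B1=F, B2=F, B3=E, B4=F, B5=S, B6=T, B7=T
the full pool covers 11 outcomes: B1=T, B1=F, B2=T, B2=F, B3=S, B3=E, B4=F, B5=S, B6=T, B7=T, B7=F
size 1 is not enough: best union over all size-1 subsets is 7/11
the canonical winner is {2, 3}: size 2, full 11-outcome coverage, earliest index list among size-2 covers

Answer: 2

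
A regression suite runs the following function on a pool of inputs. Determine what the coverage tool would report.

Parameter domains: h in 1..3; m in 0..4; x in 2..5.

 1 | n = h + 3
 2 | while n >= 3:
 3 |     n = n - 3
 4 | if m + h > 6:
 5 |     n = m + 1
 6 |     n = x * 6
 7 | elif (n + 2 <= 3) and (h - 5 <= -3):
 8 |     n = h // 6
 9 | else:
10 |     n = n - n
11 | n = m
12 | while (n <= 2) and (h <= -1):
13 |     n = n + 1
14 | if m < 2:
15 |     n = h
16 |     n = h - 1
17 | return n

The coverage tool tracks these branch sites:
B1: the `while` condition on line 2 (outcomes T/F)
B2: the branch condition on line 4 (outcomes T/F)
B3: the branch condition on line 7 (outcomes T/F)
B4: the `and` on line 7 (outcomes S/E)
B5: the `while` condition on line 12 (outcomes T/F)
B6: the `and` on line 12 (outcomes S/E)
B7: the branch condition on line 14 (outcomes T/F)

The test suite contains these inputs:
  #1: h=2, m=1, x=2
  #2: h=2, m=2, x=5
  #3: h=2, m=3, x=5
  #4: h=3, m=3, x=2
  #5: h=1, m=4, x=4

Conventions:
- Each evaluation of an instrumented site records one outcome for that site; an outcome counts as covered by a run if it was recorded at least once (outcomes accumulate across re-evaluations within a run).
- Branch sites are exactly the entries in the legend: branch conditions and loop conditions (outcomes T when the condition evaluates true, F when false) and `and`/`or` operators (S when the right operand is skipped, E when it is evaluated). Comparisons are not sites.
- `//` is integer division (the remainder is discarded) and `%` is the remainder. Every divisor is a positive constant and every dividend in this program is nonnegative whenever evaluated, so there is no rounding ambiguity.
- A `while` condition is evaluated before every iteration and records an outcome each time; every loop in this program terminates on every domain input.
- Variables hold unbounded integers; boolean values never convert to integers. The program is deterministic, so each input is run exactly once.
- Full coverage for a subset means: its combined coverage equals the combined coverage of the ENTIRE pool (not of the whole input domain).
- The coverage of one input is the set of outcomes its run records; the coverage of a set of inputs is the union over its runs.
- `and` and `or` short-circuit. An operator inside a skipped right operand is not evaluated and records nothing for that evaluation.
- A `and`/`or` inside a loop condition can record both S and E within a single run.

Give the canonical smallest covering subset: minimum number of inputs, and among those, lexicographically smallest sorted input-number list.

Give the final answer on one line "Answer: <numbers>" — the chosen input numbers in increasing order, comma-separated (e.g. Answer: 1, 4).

input #1 (h=2, m=1, x=2): events B1->T, B1->F, B2->F, B4->S, B3->F, B6->E, B5->F, B7->T; covers B1=T, B1=F, B2=F, B3=F, B4=S, B5=F, B6=E, B7=T
input #2 (h=2, m=2, x=5): events B1->T, B1->F, B2->F, B4->S, B3->F, B6->E, B5->F, B7->F; covers B1=T, B1=F, B2=F, B3=F, B4=S, B5=F, B6=E, B7=F
input #3 (h=2, m=3, x=5): events B1->T, B1->F, B2->F, B4->S, B3->F, B6->S, B5->F, B7->F; covers B1=T, B1=F, B2=F, B3=F, B4=S, B5=F, B6=S, B7=F
input #4 (h=3, m=3, x=2): events B1->T, B1->T, B1->F, B2->F, B4->E, B3->F, B6->S, B5->F, B7->F; covers B1=T, B1=F, B2=F, B3=F, B4=E, B5=F, B6=S, B7=F
input #5 (h=1, m=4, x=4): events B1->T, B1->F, B2->F, B4->E, B3->T, B6->S, B5->F, B7->F; covers B1=T, B1=F, B2=F, B3=T, B4=E, B5=F, B6=S, B7=F
union over all inputs: B1=T, B1=F, B2=F, B3=T, B3=F, B4=S, B4=E, B5=F, B6=S, B6=E, B7=T, B7=F (12 outcomes)
checked all size-1 subsets: none covers 12 outcomes (max 8/12)
at size 2, {1, 5} reaches all 12 outcomes; every lexicographically earlier size-2 subset fails

Answer: 1, 5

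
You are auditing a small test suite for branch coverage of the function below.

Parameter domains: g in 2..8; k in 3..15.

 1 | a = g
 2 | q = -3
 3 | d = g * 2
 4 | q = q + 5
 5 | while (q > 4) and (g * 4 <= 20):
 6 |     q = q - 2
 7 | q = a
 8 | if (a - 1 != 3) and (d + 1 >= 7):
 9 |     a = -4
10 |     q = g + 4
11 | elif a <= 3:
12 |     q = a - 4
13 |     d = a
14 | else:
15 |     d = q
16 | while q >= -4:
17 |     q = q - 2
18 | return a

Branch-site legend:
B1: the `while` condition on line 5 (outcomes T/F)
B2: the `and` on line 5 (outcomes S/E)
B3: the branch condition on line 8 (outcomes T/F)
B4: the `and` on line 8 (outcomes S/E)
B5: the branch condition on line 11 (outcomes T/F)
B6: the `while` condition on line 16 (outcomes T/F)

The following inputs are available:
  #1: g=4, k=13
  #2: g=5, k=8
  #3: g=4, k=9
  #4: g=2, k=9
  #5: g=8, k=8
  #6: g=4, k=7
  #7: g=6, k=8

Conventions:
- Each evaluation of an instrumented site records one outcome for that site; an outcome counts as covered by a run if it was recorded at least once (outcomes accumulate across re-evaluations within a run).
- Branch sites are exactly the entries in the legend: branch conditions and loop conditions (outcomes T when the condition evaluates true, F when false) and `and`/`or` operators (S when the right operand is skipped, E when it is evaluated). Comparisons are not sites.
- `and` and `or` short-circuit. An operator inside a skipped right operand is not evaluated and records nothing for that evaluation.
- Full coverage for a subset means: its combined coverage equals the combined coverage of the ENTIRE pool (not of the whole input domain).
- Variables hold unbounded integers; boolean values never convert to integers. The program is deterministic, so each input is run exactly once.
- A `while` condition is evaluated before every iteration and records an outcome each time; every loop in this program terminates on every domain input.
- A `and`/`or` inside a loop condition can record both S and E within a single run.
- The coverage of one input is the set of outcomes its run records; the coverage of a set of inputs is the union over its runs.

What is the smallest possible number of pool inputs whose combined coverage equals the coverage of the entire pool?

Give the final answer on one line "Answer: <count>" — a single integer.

test 1 (g=4, k=13) hits B1=F, B2=S, B3=F, B4=S, B5=F, B6=T, B6=F
test 2 (g=5, k=8) hits B1=F, B2=S, B3=T, B4=E, B6=T, B6=F
test 3 (g=4, k=9) hits B1=F, B2=S, B3=F, B4=S, B5=F, B6=T, B6=F
test 4 (g=2, k=9) hits B1=F, B2=S, B3=F, B4=E, B5=T, B6=T, B6=F
test 5 (g=8, k=8) hits B1=F, B2=S, B3=T, B4=E, B6=T, B6=F
test 6 (g=4, k=7) hits B1=F, B2=S, B3=F, B4=S, B5=F, B6=T, B6=F
test 7 (g=6, k=8) hits B1=F, B2=S, B3=T, B4=E, B6=T, B6=F
pool-wide coverage (10 outcomes): B1=F, B2=S, B3=T, B3=F, B4=S, B4=E, B5=T, B5=F, B6=T, B6=F
size 1 is not enough: best union over all size-1 subsets is 7/10
size 2 is not enough: best union over all size-2 subsets is 9/10
size 3: inputs {1, 2, 4} cover all 10 outcomes, and no lexicographically smaller subset of this size does

Answer: 3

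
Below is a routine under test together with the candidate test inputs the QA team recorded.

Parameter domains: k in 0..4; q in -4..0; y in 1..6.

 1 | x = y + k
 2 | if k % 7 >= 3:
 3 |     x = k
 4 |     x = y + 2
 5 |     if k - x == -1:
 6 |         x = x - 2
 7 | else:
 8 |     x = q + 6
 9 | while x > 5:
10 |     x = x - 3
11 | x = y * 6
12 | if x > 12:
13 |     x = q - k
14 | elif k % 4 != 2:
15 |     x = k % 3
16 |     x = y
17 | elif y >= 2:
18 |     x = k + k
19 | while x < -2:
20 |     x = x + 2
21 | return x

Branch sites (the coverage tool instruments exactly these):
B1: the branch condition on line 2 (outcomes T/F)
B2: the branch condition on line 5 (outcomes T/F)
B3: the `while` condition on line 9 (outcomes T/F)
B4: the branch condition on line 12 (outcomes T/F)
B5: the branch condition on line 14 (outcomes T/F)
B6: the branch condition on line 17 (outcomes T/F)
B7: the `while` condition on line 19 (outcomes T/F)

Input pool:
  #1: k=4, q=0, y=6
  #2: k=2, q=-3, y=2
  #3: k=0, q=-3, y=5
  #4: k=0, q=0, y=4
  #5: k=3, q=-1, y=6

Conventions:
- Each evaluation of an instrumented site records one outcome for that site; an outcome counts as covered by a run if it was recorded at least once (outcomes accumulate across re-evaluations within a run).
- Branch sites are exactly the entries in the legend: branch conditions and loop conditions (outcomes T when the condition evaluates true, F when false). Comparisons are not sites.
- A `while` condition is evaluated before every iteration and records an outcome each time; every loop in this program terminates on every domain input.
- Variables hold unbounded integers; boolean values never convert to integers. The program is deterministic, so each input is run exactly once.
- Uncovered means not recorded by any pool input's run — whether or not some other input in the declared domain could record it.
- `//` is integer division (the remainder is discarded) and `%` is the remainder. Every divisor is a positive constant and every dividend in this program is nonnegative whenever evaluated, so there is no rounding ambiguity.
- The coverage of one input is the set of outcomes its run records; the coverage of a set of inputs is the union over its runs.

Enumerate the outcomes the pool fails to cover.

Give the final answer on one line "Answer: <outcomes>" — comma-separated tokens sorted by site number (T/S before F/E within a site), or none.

input #1, k=4, q=0, y=6: outcomes B1=T, B2=F, B3=T, B3=F, B4=T, B7=T, B7=F
input #2, k=2, q=-3, y=2: outcomes B1=F, B3=F, B4=F, B5=F, B6=T, B7=F
input #3, k=0, q=-3, y=5: outcomes B1=F, B3=F, B4=T, B7=T, B7=F
input #4, k=0, q=0, y=4: outcomes B1=F, B3=T, B3=F, B4=T, B7=F
input #5, k=3, q=-1, y=6: outcomes B1=T, B2=F, B3=T, B3=F, B4=T, B7=T, B7=F
union over the pool: B1=T, B1=F, B2=F, B3=T, B3=F, B4=T, B4=F, B5=F, B6=T, B7=T, B7=F
uncovered (3 of 14): B2=T, B5=T, B6=F

Answer: B2=T, B5=T, B6=F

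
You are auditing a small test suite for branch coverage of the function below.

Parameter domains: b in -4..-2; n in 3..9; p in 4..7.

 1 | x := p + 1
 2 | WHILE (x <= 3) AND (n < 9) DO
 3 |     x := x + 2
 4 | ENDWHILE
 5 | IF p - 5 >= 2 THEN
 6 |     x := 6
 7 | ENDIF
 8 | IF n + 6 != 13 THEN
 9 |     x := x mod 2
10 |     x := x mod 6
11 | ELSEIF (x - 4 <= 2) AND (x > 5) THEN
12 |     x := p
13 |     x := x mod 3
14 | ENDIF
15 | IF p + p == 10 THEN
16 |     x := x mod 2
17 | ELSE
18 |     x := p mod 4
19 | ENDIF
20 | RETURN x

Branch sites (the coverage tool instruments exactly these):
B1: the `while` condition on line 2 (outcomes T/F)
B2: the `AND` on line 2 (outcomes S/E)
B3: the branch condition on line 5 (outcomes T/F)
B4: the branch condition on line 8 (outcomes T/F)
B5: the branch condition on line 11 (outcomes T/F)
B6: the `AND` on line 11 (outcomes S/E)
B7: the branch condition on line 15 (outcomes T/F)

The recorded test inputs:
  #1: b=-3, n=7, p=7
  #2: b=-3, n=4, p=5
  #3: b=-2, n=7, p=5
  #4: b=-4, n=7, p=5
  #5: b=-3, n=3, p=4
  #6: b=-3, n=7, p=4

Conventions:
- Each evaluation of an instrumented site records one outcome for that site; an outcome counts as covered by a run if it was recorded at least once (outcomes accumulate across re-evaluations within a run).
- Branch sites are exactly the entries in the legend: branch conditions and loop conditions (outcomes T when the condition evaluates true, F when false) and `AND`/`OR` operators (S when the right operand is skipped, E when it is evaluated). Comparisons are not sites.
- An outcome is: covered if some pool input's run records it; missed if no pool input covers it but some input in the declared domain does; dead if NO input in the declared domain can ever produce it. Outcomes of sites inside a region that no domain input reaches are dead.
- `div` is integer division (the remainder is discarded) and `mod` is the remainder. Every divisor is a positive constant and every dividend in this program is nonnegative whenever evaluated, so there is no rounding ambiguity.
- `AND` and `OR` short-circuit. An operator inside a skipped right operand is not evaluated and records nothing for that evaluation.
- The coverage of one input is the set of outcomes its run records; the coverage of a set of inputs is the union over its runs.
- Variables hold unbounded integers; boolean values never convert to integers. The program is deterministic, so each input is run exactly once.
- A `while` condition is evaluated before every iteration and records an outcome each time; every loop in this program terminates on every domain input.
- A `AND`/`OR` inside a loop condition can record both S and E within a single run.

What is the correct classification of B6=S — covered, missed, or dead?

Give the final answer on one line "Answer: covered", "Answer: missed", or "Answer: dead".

no pool input records B6=S
but domain input (b=-4, n=7, p=6) does record it -> reachable, so missed

Answer: missed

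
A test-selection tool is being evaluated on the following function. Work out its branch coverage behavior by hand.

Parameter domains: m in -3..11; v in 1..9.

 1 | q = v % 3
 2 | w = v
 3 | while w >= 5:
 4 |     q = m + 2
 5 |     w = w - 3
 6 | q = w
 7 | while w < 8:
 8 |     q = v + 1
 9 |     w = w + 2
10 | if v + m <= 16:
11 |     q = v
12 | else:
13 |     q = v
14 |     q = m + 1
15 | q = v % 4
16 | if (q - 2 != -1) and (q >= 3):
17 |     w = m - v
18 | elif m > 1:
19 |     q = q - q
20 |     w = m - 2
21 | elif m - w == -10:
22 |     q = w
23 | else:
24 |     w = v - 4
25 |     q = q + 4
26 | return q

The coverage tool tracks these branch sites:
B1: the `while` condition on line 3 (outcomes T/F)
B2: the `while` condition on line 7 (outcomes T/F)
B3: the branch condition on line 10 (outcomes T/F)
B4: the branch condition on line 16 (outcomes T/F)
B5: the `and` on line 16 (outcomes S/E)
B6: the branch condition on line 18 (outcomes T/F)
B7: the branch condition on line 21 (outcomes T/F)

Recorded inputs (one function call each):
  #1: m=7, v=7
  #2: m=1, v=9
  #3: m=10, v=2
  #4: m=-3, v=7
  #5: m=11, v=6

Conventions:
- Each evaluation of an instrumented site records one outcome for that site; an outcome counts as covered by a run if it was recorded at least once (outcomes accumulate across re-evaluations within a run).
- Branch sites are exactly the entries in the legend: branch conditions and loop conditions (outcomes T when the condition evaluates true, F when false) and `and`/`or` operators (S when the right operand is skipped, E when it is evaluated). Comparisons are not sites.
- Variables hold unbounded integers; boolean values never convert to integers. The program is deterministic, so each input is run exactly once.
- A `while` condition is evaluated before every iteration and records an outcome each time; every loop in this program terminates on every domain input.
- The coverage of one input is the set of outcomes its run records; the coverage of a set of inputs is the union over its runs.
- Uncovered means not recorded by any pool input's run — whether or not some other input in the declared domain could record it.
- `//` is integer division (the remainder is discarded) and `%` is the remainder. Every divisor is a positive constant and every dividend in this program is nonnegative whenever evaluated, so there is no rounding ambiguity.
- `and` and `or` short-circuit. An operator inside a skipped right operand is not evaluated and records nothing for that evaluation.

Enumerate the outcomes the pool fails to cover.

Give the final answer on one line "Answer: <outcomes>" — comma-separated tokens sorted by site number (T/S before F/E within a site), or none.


input #1 (m=7, v=7): covers B1=T, B1=F, B2=T, B2=F, B3=T, B4=T, B5=E
input #2 (m=1, v=9): covers B1=T, B1=F, B2=T, B2=F, B3=T, B4=F, B5=S, B6=F, B7=F
input #3 (m=10, v=2): covers B1=F, B2=T, B2=F, B3=T, B4=F, B5=E, B6=T
input #4 (m=-3, v=7): covers B1=T, B1=F, B2=T, B2=F, B3=T, B4=T, B5=E
input #5 (m=11, v=6): covers B1=T, B1=F, B2=T, B2=F, B3=F, B4=F, B5=E, B6=T
union over the pool: B1=T, B1=F, B2=T, B2=F, B3=T, B3=F, B4=T, B4=F, B5=S, B5=E, B6=T, B6=F, B7=F
uncovered (1 of 14): B7=T
Answer: B7=T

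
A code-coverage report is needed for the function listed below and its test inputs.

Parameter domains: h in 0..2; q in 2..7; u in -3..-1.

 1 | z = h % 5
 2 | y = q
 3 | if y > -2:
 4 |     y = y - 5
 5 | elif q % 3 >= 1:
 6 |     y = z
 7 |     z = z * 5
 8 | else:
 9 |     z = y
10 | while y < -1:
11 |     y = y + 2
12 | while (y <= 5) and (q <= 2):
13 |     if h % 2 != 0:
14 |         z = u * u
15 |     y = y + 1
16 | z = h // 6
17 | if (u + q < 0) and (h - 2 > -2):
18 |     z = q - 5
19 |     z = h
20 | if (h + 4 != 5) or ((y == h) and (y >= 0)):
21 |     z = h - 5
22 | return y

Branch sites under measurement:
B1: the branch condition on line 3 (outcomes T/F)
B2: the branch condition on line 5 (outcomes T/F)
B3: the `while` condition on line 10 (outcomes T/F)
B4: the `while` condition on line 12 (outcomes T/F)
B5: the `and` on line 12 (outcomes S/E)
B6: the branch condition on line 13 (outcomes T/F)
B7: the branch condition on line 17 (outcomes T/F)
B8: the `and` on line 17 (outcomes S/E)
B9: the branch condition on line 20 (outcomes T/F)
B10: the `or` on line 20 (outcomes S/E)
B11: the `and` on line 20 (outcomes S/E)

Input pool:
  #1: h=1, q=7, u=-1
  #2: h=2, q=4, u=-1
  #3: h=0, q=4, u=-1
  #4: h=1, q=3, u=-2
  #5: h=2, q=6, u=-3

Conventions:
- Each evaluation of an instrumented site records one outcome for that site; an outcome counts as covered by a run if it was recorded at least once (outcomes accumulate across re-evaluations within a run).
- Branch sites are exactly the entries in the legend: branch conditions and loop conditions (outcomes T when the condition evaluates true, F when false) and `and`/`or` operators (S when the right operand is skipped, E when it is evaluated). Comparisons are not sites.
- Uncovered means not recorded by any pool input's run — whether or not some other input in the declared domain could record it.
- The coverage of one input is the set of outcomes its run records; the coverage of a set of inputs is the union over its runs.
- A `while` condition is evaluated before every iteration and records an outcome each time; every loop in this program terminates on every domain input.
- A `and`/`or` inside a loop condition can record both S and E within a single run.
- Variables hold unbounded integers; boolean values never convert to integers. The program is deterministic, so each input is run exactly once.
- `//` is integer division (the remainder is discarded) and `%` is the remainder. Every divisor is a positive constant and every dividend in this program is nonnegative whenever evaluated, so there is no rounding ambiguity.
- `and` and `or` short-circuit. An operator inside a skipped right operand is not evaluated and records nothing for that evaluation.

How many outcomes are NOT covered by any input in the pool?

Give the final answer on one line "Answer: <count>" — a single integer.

test 1 (h=1, q=7, u=-1) fires B1->T, B3->F, B5->E, B4->F, B8->S, B7->F, B10->E, B11->S, B9->F; hits B1=T, B3=F, B4=F, B5=E, B7=F, B8=S, B9=F, B10=E, B11=S
test 2 (h=2, q=4, u=-1) fires B1->T, B3->F, B5->E, B4->F, B8->S, B7->F, B10->S, B9->T; hits B1=T, B3=F, B4=F, B5=E, B7=F, B8=S, B9=T, B10=S
test 3 (h=0, q=4, u=-1) fires B1->T, B3->F, B5->E, B4->F, B8->S, B7->F, B10->S, B9->T; hits B1=T, B3=F, B4=F, B5=E, B7=F, B8=S, B9=T, B10=S
test 4 (h=1, q=3, u=-2) fires B1->T, B3->T, B3->F, B5->E, B4->F, B8->S, B7->F, B10->E, B11->S, B9->F; hits B1=T, B3=T, B3=F, B4=F, B5=E, B7=F, B8=S, B9=F, B10=E, B11=S
test 5 (h=2, q=6, u=-3) fires B1->T, B3->F, B5->E, B4->F, B8->S, B7->F, B10->S, B9->T; hits B1=T, B3=F, B4=F, B5=E, B7=F, B8=S, B9=T, B10=S
union over the pool: B1=T, B3=T, B3=F, B4=F, B5=E, B7=F, B8=S, B9=T, B9=F, B10=S, B10=E, B11=S
uncovered (10 of 22): B1=F, B2=T, B2=F, B4=T, B5=S, B6=T, B6=F, B7=T, B8=E, B11=E

Answer: 10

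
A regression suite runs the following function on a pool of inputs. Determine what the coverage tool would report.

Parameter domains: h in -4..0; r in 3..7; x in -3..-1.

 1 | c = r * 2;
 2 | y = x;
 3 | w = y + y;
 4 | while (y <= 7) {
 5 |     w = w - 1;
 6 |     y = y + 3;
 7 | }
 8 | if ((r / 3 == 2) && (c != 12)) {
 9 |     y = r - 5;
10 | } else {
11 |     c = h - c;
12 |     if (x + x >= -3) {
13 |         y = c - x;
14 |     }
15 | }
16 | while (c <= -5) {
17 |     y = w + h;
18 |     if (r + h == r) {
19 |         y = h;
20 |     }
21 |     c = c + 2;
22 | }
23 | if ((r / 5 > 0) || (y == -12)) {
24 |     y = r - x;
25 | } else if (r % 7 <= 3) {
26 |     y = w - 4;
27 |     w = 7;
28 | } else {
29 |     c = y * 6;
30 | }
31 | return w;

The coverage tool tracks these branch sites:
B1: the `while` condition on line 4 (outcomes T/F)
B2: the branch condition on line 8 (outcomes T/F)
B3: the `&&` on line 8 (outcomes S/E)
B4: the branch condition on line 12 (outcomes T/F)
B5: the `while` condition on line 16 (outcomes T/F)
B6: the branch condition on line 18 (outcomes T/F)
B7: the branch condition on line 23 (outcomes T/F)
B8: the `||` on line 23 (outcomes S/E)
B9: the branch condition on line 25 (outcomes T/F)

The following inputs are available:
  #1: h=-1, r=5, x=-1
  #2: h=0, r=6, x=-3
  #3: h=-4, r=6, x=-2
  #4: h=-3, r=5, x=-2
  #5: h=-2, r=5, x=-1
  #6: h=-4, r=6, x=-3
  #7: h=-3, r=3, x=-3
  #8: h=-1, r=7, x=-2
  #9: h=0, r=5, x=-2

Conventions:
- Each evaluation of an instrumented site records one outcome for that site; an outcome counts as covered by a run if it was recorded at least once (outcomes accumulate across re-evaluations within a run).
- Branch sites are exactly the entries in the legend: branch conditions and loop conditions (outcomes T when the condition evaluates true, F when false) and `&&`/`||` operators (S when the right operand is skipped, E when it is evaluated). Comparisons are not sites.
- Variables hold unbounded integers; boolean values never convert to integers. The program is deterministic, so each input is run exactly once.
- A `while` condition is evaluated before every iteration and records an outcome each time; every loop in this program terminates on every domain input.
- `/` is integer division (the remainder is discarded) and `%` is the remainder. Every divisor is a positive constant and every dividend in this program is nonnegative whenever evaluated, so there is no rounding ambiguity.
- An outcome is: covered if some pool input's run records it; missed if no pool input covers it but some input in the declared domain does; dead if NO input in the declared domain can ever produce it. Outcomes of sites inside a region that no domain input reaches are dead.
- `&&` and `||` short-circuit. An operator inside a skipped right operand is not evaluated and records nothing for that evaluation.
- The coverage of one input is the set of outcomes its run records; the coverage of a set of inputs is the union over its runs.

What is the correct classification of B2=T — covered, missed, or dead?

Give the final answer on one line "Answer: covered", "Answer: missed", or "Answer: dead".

B2=T is recorded by pool input(s) 8 -> covered

Answer: covered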